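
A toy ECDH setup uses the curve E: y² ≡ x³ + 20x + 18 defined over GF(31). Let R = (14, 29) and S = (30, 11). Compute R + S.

(12, 23)

(14, 29) + (30, 11). λ = (11 - 29)/(30 - 14) ≡ 13/16 mod 31. 16⁻¹ ≡ 2 (mod 31) since 16·2 = 32 ≡ 1, so λ ≡ 26.
  x = λ² - 14 - 30 = 676 - 44 ≡ 12; y = λ·(14 - 12) - 29 ≡ 23. → (12, 23)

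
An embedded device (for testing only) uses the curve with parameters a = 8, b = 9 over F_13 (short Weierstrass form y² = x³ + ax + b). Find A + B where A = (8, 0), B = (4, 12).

(10, 6)

(8, 0) + (4, 12). λ = (12 - 0)/(4 - 8) ≡ 12/9 mod 13. 9⁻¹ ≡ 3 (mod 13) since 9·3 = 27 ≡ 1, so λ ≡ 10.
  x = λ² - 8 - 4 = 100 - 12 ≡ 10; y = λ·(8 - 10) - 0 ≡ 6. → (10, 6)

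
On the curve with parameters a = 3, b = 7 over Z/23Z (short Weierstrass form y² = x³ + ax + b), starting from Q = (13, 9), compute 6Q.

Double-and-add on 6 = (110)₂. Start with Q = (13, 9) for the leading 1-bit.
double: tangent at (13, 9): λ = (3·13² + 3)/(2·9) ≡ 4/18. 18⁻¹ ≡ 9 (mod 23), so λ ≡ 4·9 ≡ 13.
  x = λ² - 13 - 13 = 169 - 26 ≡ 5; y = λ·(13 - 5) - 9 ≡ 3. → (5, 3)
add Q: (5, 3) + (13, 9). λ = (9 - 3)/(13 - 5) ≡ 6/8 mod 23. 8⁻¹ ≡ 3 (mod 23), so λ ≡ 18.
  x = λ² - 5 - 13 = 324 - 18 ≡ 7; y = λ·(5 - 7) - 3 ≡ 7. → (7, 7)
double: tangent at (7, 7): λ = (3·7² + 3)/(2·7) ≡ 12/14. 14⁻¹ ≡ 5 (mod 23) since 14·5 = 70 ≡ 1, so λ ≡ 12·5 ≡ 14.
  x = λ² - 7 - 7 = 196 - 14 ≡ 21; y = λ·(7 - 21) - 7 ≡ 4. → (21, 4)

(21, 4)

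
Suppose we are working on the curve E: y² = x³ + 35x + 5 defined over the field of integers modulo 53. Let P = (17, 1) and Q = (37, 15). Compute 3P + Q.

First 3P:
Repeated addition: build up to 3P.
2P: tangent at (17, 1): λ = (3·17² + 35)/(2·1) ≡ 1/2. 2⁻¹ ≡ 27 (mod 53), so λ ≡ 1·27 ≡ 27.
  x = λ² - 17 - 17 = 729 - 34 ≡ 6; y = λ·(17 - 6) - 1 ≡ 31. → (6, 31)
3P: (6, 31) + (17, 1). λ = (1 - 31)/(17 - 6) ≡ 23/11 mod 53. 11⁻¹ ≡ 29 (mod 53), so λ ≡ 31.
  x = λ² - 6 - 17 = 961 - 23 ≡ 37; y = λ·(6 - 37) - 31 ≡ 15. → (37, 15)
3P = (37, 15).
Finally 3P + Q:
tangent at (37, 15): λ = (3·37² + 35)/(2·15) ≡ 8/30. 30⁻¹ ≡ 23 (mod 53) since 30·23 = 690 ≡ 1, so λ ≡ 8·23 ≡ 25.
  x = λ² - 37 - 37 = 625 - 74 ≡ 21; y = λ·(37 - 21) - 15 ≡ 14. → (21, 14)

(21, 14)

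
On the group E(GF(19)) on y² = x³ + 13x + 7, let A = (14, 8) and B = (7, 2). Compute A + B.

(3, 15)

(14, 8) + (7, 2). λ = (2 - 8)/(7 - 14) ≡ 13/12 mod 19. 12⁻¹ ≡ 8 (mod 19), so λ ≡ 9.
  x = λ² - 14 - 7 = 81 - 21 ≡ 3; y = λ·(14 - 3) - 8 ≡ 15. → (3, 15)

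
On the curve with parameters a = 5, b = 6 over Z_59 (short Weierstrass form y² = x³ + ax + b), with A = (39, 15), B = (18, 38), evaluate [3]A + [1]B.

First 3A:
Repeated addition: build up to 3A.
2A: tangent at (39, 15): λ = (3·39² + 5)/(2·15) ≡ 25/30. 30⁻¹ ≡ 2 (mod 59), so λ ≡ 25·2 ≡ 50.
  x = λ² - 39 - 39 = 2500 - 78 ≡ 3; y = λ·(39 - 3) - 15 ≡ 15. → (3, 15)
3A: (3, 15) + (39, 15). λ = (15 - 15)/(39 - 3) ≡ 0/36 mod 59. 36⁻¹ ≡ 41 (mod 59), so λ ≡ 0.
  x = λ² - 3 - 39 = 0 - 42 ≡ 17; y = λ·(3 - 17) - 15 ≡ 44. → (17, 44)
3A = (17, 44).
Finally 3A + B:
(17, 44) + (18, 38). λ = (38 - 44)/(18 - 17) ≡ 53/1 mod 59. 1⁻¹ ≡ 1 (mod 59), so λ ≡ 53.
  x = λ² - 17 - 18 = 2809 - 35 ≡ 1; y = λ·(17 - 1) - 44 ≡ 37. → (1, 37)

(1, 37)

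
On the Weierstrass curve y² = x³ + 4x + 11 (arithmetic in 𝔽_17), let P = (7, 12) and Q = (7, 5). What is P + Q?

The two points share x = 7 and their y-coordinates satisfy 12 + 5 ≡ 0 (mod 17), so they are inverses. Their sum is O.

O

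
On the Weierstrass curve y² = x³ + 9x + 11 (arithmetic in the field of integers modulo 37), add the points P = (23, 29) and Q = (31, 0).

(21, 10)

(23, 29) + (31, 0). λ = (0 - 29)/(31 - 23) ≡ 8/8 mod 37. 8⁻¹ ≡ 14 (mod 37), so λ ≡ 1.
  x = λ² - 23 - 31 = 1 - 54 ≡ 21; y = λ·(23 - 21) - 29 ≡ 10. → (21, 10)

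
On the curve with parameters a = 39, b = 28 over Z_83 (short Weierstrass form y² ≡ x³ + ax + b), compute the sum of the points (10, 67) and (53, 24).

(21, 27)

(10, 67) + (53, 24). λ = (24 - 67)/(53 - 10) ≡ 40/43 mod 83. 43⁻¹ ≡ 56 (mod 83), so λ ≡ 82.
  x = λ² - 10 - 53 = 6724 - 63 ≡ 21; y = λ·(10 - 21) - 67 ≡ 27. → (21, 27)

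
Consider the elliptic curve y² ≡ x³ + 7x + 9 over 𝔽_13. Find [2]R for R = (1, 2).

tangent at (1, 2): λ = (3·1² + 7)/(2·2) ≡ 10/4. 4⁻¹ ≡ 10 (mod 13) since 4·10 = 40 ≡ 1, so λ ≡ 10·10 ≡ 9.
  x = λ² - 1 - 1 = 81 - 2 ≡ 1; y = λ·(1 - 1) - 2 ≡ 11. → (1, 11)

(1, 11)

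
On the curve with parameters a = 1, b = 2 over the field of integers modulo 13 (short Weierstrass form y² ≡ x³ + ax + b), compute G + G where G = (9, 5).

(9, 8)

tangent at (9, 5): λ = (3·9² + 1)/(2·5) ≡ 10/10. 10⁻¹ ≡ 4 (mod 13) since 10·4 = 40 ≡ 1, so λ ≡ 10·4 ≡ 1.
  x = λ² - 9 - 9 = 1 - 18 ≡ 9; y = λ·(9 - 9) - 5 ≡ 8. → (9, 8)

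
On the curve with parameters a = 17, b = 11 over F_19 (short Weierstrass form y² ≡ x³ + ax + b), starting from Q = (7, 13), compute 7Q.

Double-and-add on 7 = (111)₂. Start with Q = (7, 13) for the leading 1-bit.
double: tangent at (7, 13): λ = (3·7² + 17)/(2·13) ≡ 12/7. 7⁻¹ ≡ 11 (mod 19) since 7·11 = 77 ≡ 1, so λ ≡ 12·11 ≡ 18.
  x = λ² - 7 - 7 = 324 - 14 ≡ 6; y = λ·(7 - 6) - 13 ≡ 5. → (6, 5)
add Q: (6, 5) + (7, 13). λ = (13 - 5)/(7 - 6) ≡ 8/1 mod 19. 1⁻¹ ≡ 1 (mod 19), so λ ≡ 8.
  x = λ² - 6 - 7 = 64 - 13 ≡ 13; y = λ·(6 - 13) - 5 ≡ 15. → (13, 15)
double: tangent at (13, 15): λ = (3·13² + 17)/(2·15) ≡ 11/11. 11⁻¹ ≡ 7 (mod 19), so λ ≡ 11·7 ≡ 1.
  x = λ² - 13 - 13 = 1 - 26 ≡ 13; y = λ·(13 - 13) - 15 ≡ 4. → (13, 4)
add Q: (13, 4) + (7, 13). λ = (13 - 4)/(7 - 13) ≡ 9/13 mod 19. 13⁻¹ ≡ 3 (mod 19) since 13·3 = 39 ≡ 1, so λ ≡ 8.
  x = λ² - 13 - 7 = 64 - 20 ≡ 6; y = λ·(13 - 6) - 4 ≡ 14. → (6, 14)

(6, 14)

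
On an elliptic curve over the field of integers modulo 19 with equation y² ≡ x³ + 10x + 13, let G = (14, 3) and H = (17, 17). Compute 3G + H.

First 3G:
Repeated addition: build up to 3G.
2G: tangent at (14, 3): λ = (3·14² + 10)/(2·3) ≡ 9/6. 6⁻¹ ≡ 16 (mod 19) since 6·16 = 96 ≡ 1, so λ ≡ 9·16 ≡ 11.
  x = λ² - 14 - 14 = 121 - 28 ≡ 17; y = λ·(14 - 17) - 3 ≡ 2. → (17, 2)
3G: (17, 2) + (14, 3). λ = (3 - 2)/(14 - 17) ≡ 1/16 mod 19. 16⁻¹ ≡ 6 (mod 19), so λ ≡ 6.
  x = λ² - 17 - 14 = 36 - 31 ≡ 5; y = λ·(17 - 5) - 2 ≡ 13. → (5, 13)
3G = (5, 13).
Finally 3G + H:
(5, 13) + (17, 17). λ = (17 - 13)/(17 - 5) ≡ 4/12 mod 19. 12⁻¹ ≡ 8 (mod 19), so λ ≡ 13.
  x = λ² - 5 - 17 = 169 - 22 ≡ 14; y = λ·(5 - 14) - 13 ≡ 3. → (14, 3)

(14, 3)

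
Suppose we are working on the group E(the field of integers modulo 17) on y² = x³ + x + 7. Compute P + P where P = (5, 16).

tangent at (5, 16): λ = (3·5² + 1)/(2·16) ≡ 8/15. 15⁻¹ ≡ 8 (mod 17), so λ ≡ 8·8 ≡ 13.
  x = λ² - 5 - 5 = 169 - 10 ≡ 6; y = λ·(5 - 6) - 16 ≡ 5. → (6, 5)

(6, 5)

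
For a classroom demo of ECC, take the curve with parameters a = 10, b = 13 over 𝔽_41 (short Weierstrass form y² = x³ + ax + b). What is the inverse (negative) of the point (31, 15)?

(31, 26)

-(31, 15) = (31, -15 mod 41) = (31, 26).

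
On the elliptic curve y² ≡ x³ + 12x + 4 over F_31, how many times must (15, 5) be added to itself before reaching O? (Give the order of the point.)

2P: tangent at (15, 5): λ = (3·15² + 12)/(2·5) ≡ 5/10. 10⁻¹ ≡ 28 (mod 31), so λ ≡ 5·28 ≡ 16.
  x = λ² - 15 - 15 = 256 - 30 ≡ 9; y = λ·(15 - 9) - 5 ≡ 29. → (9, 29)
3P: (9, 29) + (15, 5). λ = (5 - 29)/(15 - 9) ≡ 7/6 mod 31. 6⁻¹ ≡ 26 (mod 31), so λ ≡ 27.
  x = λ² - 9 - 15 = 729 - 24 ≡ 23; y = λ·(9 - 23) - 29 ≡ 27. → (23, 27)
4P: (23, 27) + (15, 5). λ = (5 - 27)/(15 - 23) ≡ 9/23 mod 31. 23⁻¹ ≡ 27 (mod 31) since 23·27 = 621 ≡ 1, so λ ≡ 26.
  x = λ² - 23 - 15 = 676 - 38 ≡ 18; y = λ·(23 - 18) - 27 ≡ 10. → (18, 10)
5P: (18, 10) + (15, 5). λ = (5 - 10)/(15 - 18) ≡ 26/28 mod 31. 28⁻¹ ≡ 10 (mod 31), so λ ≡ 12.
  x = λ² - 18 - 15 = 144 - 33 ≡ 18; y = λ·(18 - 18) - 10 ≡ 21. → (18, 21)
6P: (18, 21) + (15, 5). λ = (5 - 21)/(15 - 18) ≡ 15/28 mod 31. 28⁻¹ ≡ 10 (mod 31), so λ ≡ 26.
  x = λ² - 18 - 15 = 676 - 33 ≡ 23; y = λ·(18 - 23) - 21 ≡ 4. → (23, 4)
7P: (23, 4) + (15, 5). λ = (5 - 4)/(15 - 23) ≡ 1/23 mod 31. 23⁻¹ ≡ 27 (mod 31), so λ ≡ 27.
  x = λ² - 23 - 15 = 729 - 38 ≡ 9; y = λ·(23 - 9) - 4 ≡ 2. → (9, 2)
8P: (9, 2) + (15, 5). λ = (5 - 2)/(15 - 9) ≡ 3/6 mod 31. 6⁻¹ ≡ 26 (mod 31), so λ ≡ 16.
  x = λ² - 9 - 15 = 256 - 24 ≡ 15; y = λ·(9 - 15) - 2 ≡ 26. → (15, 26)
9P: (15, 26) + (15, 5): same x and y₁ ≡ -y₂, so the sum is O.
9P = O, so the order is 9.

9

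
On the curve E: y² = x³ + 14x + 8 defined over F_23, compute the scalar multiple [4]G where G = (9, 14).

Double-and-add on 4 = (100)₂. Start with G = (9, 14) for the leading 1-bit.
double: tangent at (9, 14): λ = (3·9² + 14)/(2·14) ≡ 4/5. 5⁻¹ ≡ 14 (mod 23) since 5·14 = 70 ≡ 1, so λ ≡ 4·14 ≡ 10.
  x = λ² - 9 - 9 = 100 - 18 ≡ 13; y = λ·(9 - 13) - 14 ≡ 15. → (13, 15)
double: tangent at (13, 15): λ = (3·13² + 14)/(2·15) ≡ 15/7. 7⁻¹ ≡ 10 (mod 23), so λ ≡ 15·10 ≡ 12.
  x = λ² - 13 - 13 = 144 - 26 ≡ 3; y = λ·(13 - 3) - 15 ≡ 13. → (3, 13)

(3, 13)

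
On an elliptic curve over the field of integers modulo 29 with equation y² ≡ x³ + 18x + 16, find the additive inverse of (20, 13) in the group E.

-(20, 13) = (20, -13 mod 29) = (20, 16).

(20, 16)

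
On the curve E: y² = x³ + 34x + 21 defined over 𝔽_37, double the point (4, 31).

tangent at (4, 31): λ = (3·4² + 34)/(2·31) ≡ 8/25. 25⁻¹ ≡ 3 (mod 37) since 25·3 = 75 ≡ 1, so λ ≡ 8·3 ≡ 24.
  x = λ² - 4 - 4 = 576 - 8 ≡ 13; y = λ·(4 - 13) - 31 ≡ 12. → (13, 12)

(13, 12)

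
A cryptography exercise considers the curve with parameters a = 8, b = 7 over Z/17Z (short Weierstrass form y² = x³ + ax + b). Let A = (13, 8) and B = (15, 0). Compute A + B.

(5, 11)

(13, 8) + (15, 0). λ = (0 - 8)/(15 - 13) ≡ 9/2 mod 17. 2⁻¹ ≡ 9 (mod 17), so λ ≡ 13.
  x = λ² - 13 - 15 = 169 - 28 ≡ 5; y = λ·(13 - 5) - 8 ≡ 11. → (5, 11)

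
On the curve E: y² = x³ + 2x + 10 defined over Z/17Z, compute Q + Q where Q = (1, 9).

(6, 0)

tangent at (1, 9): λ = (3·1² + 2)/(2·9) ≡ 5/1. 1⁻¹ ≡ 1 (mod 17), so λ ≡ 5·1 ≡ 5.
  x = λ² - 1 - 1 = 25 - 2 ≡ 6; y = λ·(1 - 6) - 9 ≡ 0. → (6, 0)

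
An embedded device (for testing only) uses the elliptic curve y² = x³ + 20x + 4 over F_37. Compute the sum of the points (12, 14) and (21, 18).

(12, 14) + (21, 18). λ = (18 - 14)/(21 - 12) ≡ 4/9 mod 37. 9⁻¹ ≡ 33 (mod 37) since 9·33 = 297 ≡ 1, so λ ≡ 21.
  x = λ² - 12 - 21 = 441 - 33 ≡ 1; y = λ·(12 - 1) - 14 ≡ 32. → (1, 32)

(1, 32)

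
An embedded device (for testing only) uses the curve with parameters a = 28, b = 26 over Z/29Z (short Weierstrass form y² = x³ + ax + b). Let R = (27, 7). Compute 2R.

(24, 14)

tangent at (27, 7): λ = (3·27² + 28)/(2·7) ≡ 11/14. 14⁻¹ ≡ 27 (mod 29), so λ ≡ 11·27 ≡ 7.
  x = λ² - 27 - 27 = 49 - 54 ≡ 24; y = λ·(27 - 24) - 7 ≡ 14. → (24, 14)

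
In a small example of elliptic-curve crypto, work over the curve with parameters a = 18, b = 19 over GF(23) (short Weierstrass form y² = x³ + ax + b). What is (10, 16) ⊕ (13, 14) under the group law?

(3, 10)

(10, 16) + (13, 14). λ = (14 - 16)/(13 - 10) ≡ 21/3 mod 23. 3⁻¹ ≡ 8 (mod 23), so λ ≡ 7.
  x = λ² - 10 - 13 = 49 - 23 ≡ 3; y = λ·(10 - 3) - 16 ≡ 10. → (3, 10)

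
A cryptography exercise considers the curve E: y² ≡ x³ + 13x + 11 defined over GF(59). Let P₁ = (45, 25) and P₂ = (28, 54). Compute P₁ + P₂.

(45, 25) + (28, 54). λ = (54 - 25)/(28 - 45) ≡ 29/42 mod 59. 42⁻¹ ≡ 52 (mod 59), so λ ≡ 33.
  x = λ² - 45 - 28 = 1089 - 73 ≡ 13; y = λ·(45 - 13) - 25 ≡ 28. → (13, 28)

(13, 28)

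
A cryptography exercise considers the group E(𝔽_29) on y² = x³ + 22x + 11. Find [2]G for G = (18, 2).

tangent at (18, 2): λ = (3·18² + 22)/(2·2) ≡ 8/4. 4⁻¹ ≡ 22 (mod 29) since 4·22 = 88 ≡ 1, so λ ≡ 8·22 ≡ 2.
  x = λ² - 18 - 18 = 4 - 36 ≡ 26; y = λ·(18 - 26) - 2 ≡ 11. → (26, 11)

(26, 11)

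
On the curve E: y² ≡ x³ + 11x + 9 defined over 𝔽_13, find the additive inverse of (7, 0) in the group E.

(7, 0)

-(7, 0) = (7, -0 mod 13) = (7, 0).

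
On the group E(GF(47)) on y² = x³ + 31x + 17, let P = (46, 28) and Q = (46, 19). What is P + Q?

The two points share x = 46 and their y-coordinates satisfy 28 + 19 ≡ 0 (mod 47), so they are inverses. Their sum is O.

O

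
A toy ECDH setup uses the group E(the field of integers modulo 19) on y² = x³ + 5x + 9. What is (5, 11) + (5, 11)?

(15, 1)

tangent at (5, 11): λ = (3·5² + 5)/(2·11) ≡ 4/3. 3⁻¹ ≡ 13 (mod 19) since 3·13 = 39 ≡ 1, so λ ≡ 4·13 ≡ 14.
  x = λ² - 5 - 5 = 196 - 10 ≡ 15; y = λ·(5 - 15) - 11 ≡ 1. → (15, 1)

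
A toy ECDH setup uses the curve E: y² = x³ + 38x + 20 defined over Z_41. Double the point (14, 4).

(4, 20)

tangent at (14, 4): λ = (3·14² + 38)/(2·4) ≡ 11/8. 8⁻¹ ≡ 36 (mod 41) since 8·36 = 288 ≡ 1, so λ ≡ 11·36 ≡ 27.
  x = λ² - 14 - 14 = 729 - 28 ≡ 4; y = λ·(14 - 4) - 4 ≡ 20. → (4, 20)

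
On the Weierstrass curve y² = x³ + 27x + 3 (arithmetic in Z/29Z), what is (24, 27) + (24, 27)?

tangent at (24, 27): λ = (3·24² + 27)/(2·27) ≡ 15/25. 25⁻¹ ≡ 7 (mod 29) since 25·7 = 175 ≡ 1, so λ ≡ 15·7 ≡ 18.
  x = λ² - 24 - 24 = 324 - 48 ≡ 15; y = λ·(24 - 15) - 27 ≡ 19. → (15, 19)

(15, 19)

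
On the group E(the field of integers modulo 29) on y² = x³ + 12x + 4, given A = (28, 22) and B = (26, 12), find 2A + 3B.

(24, 15)

First 2A:
Repeated addition: build up to 2A.
2A: tangent at (28, 22): λ = (3·28² + 12)/(2·22) ≡ 15/15. 15⁻¹ ≡ 2 (mod 29) since 15·2 = 30 ≡ 1, so λ ≡ 15·2 ≡ 1.
  x = λ² - 28 - 28 = 1 - 56 ≡ 3; y = λ·(28 - 3) - 22 ≡ 3. → (3, 3)
2A = (3, 3).
Next 3B:
Repeated addition: build up to 3B.
2B: tangent at (26, 12): λ = (3·26² + 12)/(2·12) ≡ 10/24. 24⁻¹ ≡ 23 (mod 29), so λ ≡ 10·23 ≡ 27.
  x = λ² - 26 - 26 = 729 - 52 ≡ 10; y = λ·(26 - 10) - 12 ≡ 14. → (10, 14)
3B: (10, 14) + (26, 12). λ = (12 - 14)/(26 - 10) ≡ 27/16 mod 29. 16⁻¹ ≡ 20 (mod 29), so λ ≡ 18.
  x = λ² - 10 - 26 = 324 - 36 ≡ 27; y = λ·(10 - 27) - 14 ≡ 28. → (27, 28)
3B = (27, 28).
Finally 2A + 3B:
(3, 3) + (27, 28). λ = (28 - 3)/(27 - 3) ≡ 25/24 mod 29. 24⁻¹ ≡ 23 (mod 29), so λ ≡ 24.
  x = λ² - 3 - 27 = 576 - 30 ≡ 24; y = λ·(3 - 24) - 3 ≡ 15. → (24, 15)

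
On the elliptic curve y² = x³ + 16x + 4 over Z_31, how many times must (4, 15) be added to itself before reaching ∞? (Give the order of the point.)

2P: tangent at (4, 15): λ = (3·4² + 16)/(2·15) ≡ 2/30. 30⁻¹ ≡ 30 (mod 31) since 30·30 = 900 ≡ 1, so λ ≡ 2·30 ≡ 29.
  x = λ² - 4 - 4 = 841 - 8 ≡ 27; y = λ·(4 - 27) - 15 ≡ 0. → (27, 0)
3P: (27, 0) + (4, 15). λ = (15 - 0)/(4 - 27) ≡ 15/8 mod 31. 8⁻¹ ≡ 4 (mod 31), so λ ≡ 29.
  x = λ² - 27 - 4 = 841 - 31 ≡ 4; y = λ·(27 - 4) - 0 ≡ 16. → (4, 16)
4P: (4, 16) + (4, 15): same x and y₁ ≡ -y₂, so the sum is ∞.
4P = ∞, so the order is 4.

4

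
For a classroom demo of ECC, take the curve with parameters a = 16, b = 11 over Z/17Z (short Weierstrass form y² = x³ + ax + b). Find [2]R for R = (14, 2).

(10, 7)

tangent at (14, 2): λ = (3·14² + 16)/(2·2) ≡ 9/4. 4⁻¹ ≡ 13 (mod 17) since 4·13 = 52 ≡ 1, so λ ≡ 9·13 ≡ 15.
  x = λ² - 14 - 14 = 225 - 28 ≡ 10; y = λ·(14 - 10) - 2 ≡ 7. → (10, 7)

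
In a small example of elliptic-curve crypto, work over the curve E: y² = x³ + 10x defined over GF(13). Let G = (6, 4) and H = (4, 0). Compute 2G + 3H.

First 2G:
Repeated addition: build up to 2G.
2G: tangent at (6, 4): λ = (3·6² + 10)/(2·4) ≡ 1/8. 8⁻¹ ≡ 5 (mod 13), so λ ≡ 1·5 ≡ 5.
  x = λ² - 6 - 6 = 25 - 12 ≡ 0; y = λ·(6 - 0) - 4 ≡ 0. → (0, 0)
2G = (0, 0).
Next 3H:
Repeated addition: build up to 3H.
2H: (4, 0) + (4, 0): same x and y₁ ≡ -y₂, so the sum is O.
3H: O + (4, 0) = (4, 0) (identity).
3H = (4, 0).
Finally 2G + 3H:
(0, 0) + (4, 0). λ = (0 - 0)/(4 - 0) ≡ 0/4 mod 13. 4⁻¹ ≡ 10 (mod 13) since 4·10 = 40 ≡ 1, so λ ≡ 0.
  x = λ² - 0 - 4 = 0 - 4 ≡ 9; y = λ·(0 - 9) - 0 ≡ 0. → (9, 0)

(9, 0)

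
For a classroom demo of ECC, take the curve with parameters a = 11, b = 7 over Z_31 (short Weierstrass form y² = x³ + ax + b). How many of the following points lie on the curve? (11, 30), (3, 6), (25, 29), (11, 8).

3

(11, 30): 30² ≡ 1, rhs ≡ 2 → off.
(3, 6): 6² ≡ 5, rhs ≡ 5 → on.
(25, 29): 29² ≡ 4, rhs ≡ 4 → on.
(11, 8): 8² ≡ 2, rhs ≡ 2 → on.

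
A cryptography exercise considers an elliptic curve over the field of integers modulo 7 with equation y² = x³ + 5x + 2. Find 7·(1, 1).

(0, 4)

Write G = (1, 1).
Repeated addition: build up to 7G.
2G: tangent at (1, 1): λ = (3·1² + 5)/(2·1) ≡ 1/2. 2⁻¹ ≡ 4 (mod 7) since 2·4 = 8 ≡ 1, so λ ≡ 1·4 ≡ 4.
  x = λ² - 1 - 1 = 16 - 2 ≡ 0; y = λ·(1 - 0) - 1 ≡ 3. → (0, 3)
3G: (0, 3) + (1, 1). λ = (1 - 3)/(1 - 0) ≡ 5/1 mod 7. 1⁻¹ ≡ 1 (mod 7) since 1·1 = 1 ≡ 1, so λ ≡ 5.
  x = λ² - 0 - 1 = 25 - 1 ≡ 3; y = λ·(0 - 3) - 3 ≡ 3. → (3, 3)
4G: (3, 3) + (1, 1). λ = (1 - 3)/(1 - 3) ≡ 5/5 mod 7. 5⁻¹ ≡ 3 (mod 7) since 5·3 = 15 ≡ 1, so λ ≡ 1.
  x = λ² - 3 - 1 = 1 - 4 ≡ 4; y = λ·(3 - 4) - 3 ≡ 3. → (4, 3)
5G: (4, 3) + (1, 1). λ = (1 - 3)/(1 - 4) ≡ 5/4 mod 7. 4⁻¹ ≡ 2 (mod 7), so λ ≡ 3.
  x = λ² - 4 - 1 = 9 - 5 ≡ 4; y = λ·(4 - 4) - 3 ≡ 4. → (4, 4)
6G: (4, 4) + (1, 1). λ = (1 - 4)/(1 - 4) ≡ 4/4 mod 7. 4⁻¹ ≡ 2 (mod 7), so λ ≡ 1.
  x = λ² - 4 - 1 = 1 - 5 ≡ 3; y = λ·(4 - 3) - 4 ≡ 4. → (3, 4)
7G: (3, 4) + (1, 1). λ = (1 - 4)/(1 - 3) ≡ 4/5 mod 7. 5⁻¹ ≡ 3 (mod 7) since 5·3 = 15 ≡ 1, so λ ≡ 5.
  x = λ² - 3 - 1 = 25 - 4 ≡ 0; y = λ·(3 - 0) - 4 ≡ 4. → (0, 4)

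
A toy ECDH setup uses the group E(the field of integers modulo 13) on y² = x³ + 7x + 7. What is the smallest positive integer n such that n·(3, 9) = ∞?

2P: tangent at (3, 9): λ = (3·3² + 7)/(2·9) ≡ 8/5. 5⁻¹ ≡ 8 (mod 13), so λ ≡ 8·8 ≡ 12.
  x = λ² - 3 - 3 = 144 - 6 ≡ 8; y = λ·(3 - 8) - 9 ≡ 9. → (8, 9)
3P: (8, 9) + (3, 9). λ = (9 - 9)/(3 - 8) ≡ 0/8 mod 13. 8⁻¹ ≡ 5 (mod 13), so λ ≡ 0.
  x = λ² - 8 - 3 = 0 - 11 ≡ 2; y = λ·(8 - 2) - 9 ≡ 4. → (2, 4)
4P: (2, 4) + (3, 9). λ = (9 - 4)/(3 - 2) ≡ 5/1 mod 13. 1⁻¹ ≡ 1 (mod 13), so λ ≡ 5.
  x = λ² - 2 - 3 = 25 - 5 ≡ 7; y = λ·(2 - 7) - 4 ≡ 10. → (7, 10)
5P: (7, 10) + (3, 9). λ = (9 - 10)/(3 - 7) ≡ 12/9 mod 13. 9⁻¹ ≡ 3 (mod 13), so λ ≡ 10.
  x = λ² - 7 - 3 = 100 - 10 ≡ 12; y = λ·(7 - 12) - 10 ≡ 5. → (12, 5)
6P: (12, 5) + (3, 9). λ = (9 - 5)/(3 - 12) ≡ 4/4 mod 13. 4⁻¹ ≡ 10 (mod 13) since 4·10 = 40 ≡ 1, so λ ≡ 1.
  x = λ² - 12 - 3 = 1 - 15 ≡ 12; y = λ·(12 - 12) - 5 ≡ 8. → (12, 8)
7P: (12, 8) + (3, 9). λ = (9 - 8)/(3 - 12) ≡ 1/4 mod 13. 4⁻¹ ≡ 10 (mod 13), so λ ≡ 10.
  x = λ² - 12 - 3 = 100 - 15 ≡ 7; y = λ·(12 - 7) - 8 ≡ 3. → (7, 3)
8P: (7, 3) + (3, 9). λ = (9 - 3)/(3 - 7) ≡ 6/9 mod 13. 9⁻¹ ≡ 3 (mod 13), so λ ≡ 5.
  x = λ² - 7 - 3 = 25 - 10 ≡ 2; y = λ·(7 - 2) - 3 ≡ 9. → (2, 9)
9P: (2, 9) + (3, 9). λ = (9 - 9)/(3 - 2) ≡ 0/1 mod 13. 1⁻¹ ≡ 1 (mod 13) since 1·1 = 1 ≡ 1, so λ ≡ 0.
  x = λ² - 2 - 3 = 0 - 5 ≡ 8; y = λ·(2 - 8) - 9 ≡ 4. → (8, 4)
10P: (8, 4) + (3, 9). λ = (9 - 4)/(3 - 8) ≡ 5/8 mod 13. 8⁻¹ ≡ 5 (mod 13) since 8·5 = 40 ≡ 1, so λ ≡ 12.
  x = λ² - 8 - 3 = 144 - 11 ≡ 3; y = λ·(8 - 3) - 4 ≡ 4. → (3, 4)
11P: (3, 4) + (3, 9): same x and y₁ ≡ -y₂, so the sum is ∞.
11P = ∞, so the order is 11.

11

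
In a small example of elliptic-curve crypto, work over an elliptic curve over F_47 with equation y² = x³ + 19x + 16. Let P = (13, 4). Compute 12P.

(43, 8)

Double-and-add on 12 = (1100)₂. Start with P = (13, 4) for the leading 1-bit.
double: tangent at (13, 4): λ = (3·13² + 19)/(2·4) ≡ 9/8. 8⁻¹ ≡ 6 (mod 47) since 8·6 = 48 ≡ 1, so λ ≡ 9·6 ≡ 7.
  x = λ² - 13 - 13 = 49 - 26 ≡ 23; y = λ·(13 - 23) - 4 ≡ 20. → (23, 20)
add P: (23, 20) + (13, 4). λ = (4 - 20)/(13 - 23) ≡ 31/37 mod 47. 37⁻¹ ≡ 14 (mod 47), so λ ≡ 11.
  x = λ² - 23 - 13 = 121 - 36 ≡ 38; y = λ·(23 - 38) - 20 ≡ 3. → (38, 3)
double: tangent at (38, 3): λ = (3·38² + 19)/(2·3) ≡ 27/6. 6⁻¹ ≡ 8 (mod 47), so λ ≡ 27·8 ≡ 28.
  x = λ² - 38 - 38 = 784 - 76 ≡ 3; y = λ·(38 - 3) - 3 ≡ 37. → (3, 37)
double: tangent at (3, 37): λ = (3·3² + 19)/(2·37) ≡ 46/27. 27⁻¹ ≡ 7 (mod 47), so λ ≡ 46·7 ≡ 40.
  x = λ² - 3 - 3 = 1600 - 6 ≡ 43; y = λ·(3 - 43) - 37 ≡ 8. → (43, 8)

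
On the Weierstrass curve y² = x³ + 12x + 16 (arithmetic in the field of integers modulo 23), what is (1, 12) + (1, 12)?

(16, 16)

tangent at (1, 12): λ = (3·1² + 12)/(2·12) ≡ 15/1. 1⁻¹ ≡ 1 (mod 23), so λ ≡ 15·1 ≡ 15.
  x = λ² - 1 - 1 = 225 - 2 ≡ 16; y = λ·(1 - 16) - 12 ≡ 16. → (16, 16)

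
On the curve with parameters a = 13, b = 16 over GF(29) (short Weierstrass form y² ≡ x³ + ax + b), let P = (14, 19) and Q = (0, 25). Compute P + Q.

(14, 19) + (0, 25). λ = (25 - 19)/(0 - 14) ≡ 6/15 mod 29. 15⁻¹ ≡ 2 (mod 29), so λ ≡ 12.
  x = λ² - 14 - 0 = 144 - 14 ≡ 14; y = λ·(14 - 14) - 19 ≡ 10. → (14, 10)

(14, 10)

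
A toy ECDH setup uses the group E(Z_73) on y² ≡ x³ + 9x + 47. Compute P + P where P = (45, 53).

(37, 15)

tangent at (45, 53): λ = (3·45² + 9)/(2·53) ≡ 25/33. 33⁻¹ ≡ 31 (mod 73), so λ ≡ 25·31 ≡ 45.
  x = λ² - 45 - 45 = 2025 - 90 ≡ 37; y = λ·(45 - 37) - 53 ≡ 15. → (37, 15)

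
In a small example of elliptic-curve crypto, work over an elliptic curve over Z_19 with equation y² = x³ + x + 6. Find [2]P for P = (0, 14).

tangent at (0, 14): λ = (3·0² + 1)/(2·14) ≡ 1/9. 9⁻¹ ≡ 17 (mod 19), so λ ≡ 1·17 ≡ 17.
  x = λ² - 0 - 0 = 289 - 0 ≡ 4; y = λ·(0 - 4) - 14 ≡ 13. → (4, 13)

(4, 13)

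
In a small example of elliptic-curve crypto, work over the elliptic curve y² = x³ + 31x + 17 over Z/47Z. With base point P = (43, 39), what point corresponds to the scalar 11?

Repeated addition: build up to 11P.
2P: tangent at (43, 39): λ = (3·43² + 31)/(2·39) ≡ 32/31. 31⁻¹ ≡ 44 (mod 47), so λ ≡ 32·44 ≡ 45.
  x = λ² - 43 - 43 = 2025 - 86 ≡ 12; y = λ·(43 - 12) - 39 ≡ 40. → (12, 40)
3P: (12, 40) + (43, 39). λ = (39 - 40)/(43 - 12) ≡ 46/31 mod 47. 31⁻¹ ≡ 44 (mod 47) since 31·44 = 1364 ≡ 1, so λ ≡ 3.
  x = λ² - 12 - 43 = 9 - 55 ≡ 1; y = λ·(12 - 1) - 40 ≡ 40. → (1, 40)
4P: (1, 40) + (43, 39). λ = (39 - 40)/(43 - 1) ≡ 46/42 mod 47. 42⁻¹ ≡ 28 (mod 47) since 42·28 = 1176 ≡ 1, so λ ≡ 19.
  x = λ² - 1 - 43 = 361 - 44 ≡ 35; y = λ·(1 - 35) - 40 ≡ 19. → (35, 19)
5P: (35, 19) + (43, 39). λ = (39 - 19)/(43 - 35) ≡ 20/8 mod 47. 8⁻¹ ≡ 6 (mod 47) since 8·6 = 48 ≡ 1, so λ ≡ 26.
  x = λ² - 35 - 43 = 676 - 78 ≡ 34; y = λ·(35 - 34) - 19 ≡ 7. → (34, 7)
6P: (34, 7) + (43, 39). λ = (39 - 7)/(43 - 34) ≡ 32/9 mod 47. 9⁻¹ ≡ 21 (mod 47) since 9·21 = 189 ≡ 1, so λ ≡ 14.
  x = λ² - 34 - 43 = 196 - 77 ≡ 25; y = λ·(34 - 25) - 7 ≡ 25. → (25, 25)
7P: (25, 25) + (43, 39). λ = (39 - 25)/(43 - 25) ≡ 14/18 mod 47. 18⁻¹ ≡ 34 (mod 47), so λ ≡ 6.
  x = λ² - 25 - 43 = 36 - 68 ≡ 15; y = λ·(25 - 15) - 25 ≡ 35. → (15, 35)
8P: (15, 35) + (43, 39). λ = (39 - 35)/(43 - 15) ≡ 4/28 mod 47. 28⁻¹ ≡ 42 (mod 47) since 28·42 = 1176 ≡ 1, so λ ≡ 27.
  x = λ² - 15 - 43 = 729 - 58 ≡ 13; y = λ·(15 - 13) - 35 ≡ 19. → (13, 19)
9P: (13, 19) + (43, 39). λ = (39 - 19)/(43 - 13) ≡ 20/30 mod 47. 30⁻¹ ≡ 11 (mod 47), so λ ≡ 32.
  x = λ² - 13 - 43 = 1024 - 56 ≡ 28; y = λ·(13 - 28) - 19 ≡ 18. → (28, 18)
10P: (28, 18) + (43, 39). λ = (39 - 18)/(43 - 28) ≡ 21/15 mod 47. 15⁻¹ ≡ 22 (mod 47), so λ ≡ 39.
  x = λ² - 28 - 43 = 1521 - 71 ≡ 40; y = λ·(28 - 40) - 18 ≡ 31. → (40, 31)
11P: (40, 31) + (43, 39). λ = (39 - 31)/(43 - 40) ≡ 8/3 mod 47. 3⁻¹ ≡ 16 (mod 47), so λ ≡ 34.
  x = λ² - 40 - 43 = 1156 - 83 ≡ 39; y = λ·(40 - 39) - 31 ≡ 3. → (39, 3)

(39, 3)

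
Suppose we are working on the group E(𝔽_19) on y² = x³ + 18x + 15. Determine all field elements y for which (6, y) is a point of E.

4, 15

x³ + 18x + 15 = 339 ≡ 16 (mod 19).
Square roots of 16 mod 19: 4 and 15 (since 4² = 16 ≡ 16).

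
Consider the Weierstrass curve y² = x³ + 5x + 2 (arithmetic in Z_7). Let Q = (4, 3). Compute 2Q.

tangent at (4, 3): λ = (3·4² + 5)/(2·3) ≡ 4/6. 6⁻¹ ≡ 6 (mod 7), so λ ≡ 4·6 ≡ 3.
  x = λ² - 4 - 4 = 9 - 8 ≡ 1; y = λ·(4 - 1) - 3 ≡ 6. → (1, 6)

(1, 6)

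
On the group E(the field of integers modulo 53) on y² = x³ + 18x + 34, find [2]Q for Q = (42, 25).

(39, 18)

tangent at (42, 25): λ = (3·42² + 18)/(2·25) ≡ 10/50. 50⁻¹ ≡ 35 (mod 53) since 50·35 = 1750 ≡ 1, so λ ≡ 10·35 ≡ 32.
  x = λ² - 42 - 42 = 1024 - 84 ≡ 39; y = λ·(42 - 39) - 25 ≡ 18. → (39, 18)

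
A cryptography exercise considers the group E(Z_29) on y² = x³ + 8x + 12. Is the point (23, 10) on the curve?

no

y² = 10² ≡ 13; x³ + 8x + 12 = 12363 ≡ 9 (mod 29). 13 ≠ 9.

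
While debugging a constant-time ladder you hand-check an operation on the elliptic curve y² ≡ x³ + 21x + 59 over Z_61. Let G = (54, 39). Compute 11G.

(29, 48)

Repeated addition: build up to 11G.
2G: tangent at (54, 39): λ = (3·54² + 21)/(2·39) ≡ 46/17. 17⁻¹ ≡ 18 (mod 61) since 17·18 = 306 ≡ 1, so λ ≡ 46·18 ≡ 35.
  x = λ² - 54 - 54 = 1225 - 108 ≡ 19; y = λ·(54 - 19) - 39 ≡ 27. → (19, 27)
3G: (19, 27) + (54, 39). λ = (39 - 27)/(54 - 19) ≡ 12/35 mod 61. 35⁻¹ ≡ 7 (mod 61), so λ ≡ 23.
  x = λ² - 19 - 54 = 529 - 73 ≡ 29; y = λ·(19 - 29) - 27 ≡ 48. → (29, 48)
4G: (29, 48) + (54, 39). λ = (39 - 48)/(54 - 29) ≡ 52/25 mod 61. 25⁻¹ ≡ 22 (mod 61), so λ ≡ 46.
  x = λ² - 29 - 54 = 2116 - 83 ≡ 20; y = λ·(29 - 20) - 48 ≡ 0. → (20, 0)
5G: (20, 0) + (54, 39). λ = (39 - 0)/(54 - 20) ≡ 39/34 mod 61. 34⁻¹ ≡ 9 (mod 61) since 34·9 = 306 ≡ 1, so λ ≡ 46.
  x = λ² - 20 - 54 = 2116 - 74 ≡ 29; y = λ·(20 - 29) - 0 ≡ 13. → (29, 13)
6G: (29, 13) + (54, 39). λ = (39 - 13)/(54 - 29) ≡ 26/25 mod 61. 25⁻¹ ≡ 22 (mod 61), so λ ≡ 23.
  x = λ² - 29 - 54 = 529 - 83 ≡ 19; y = λ·(29 - 19) - 13 ≡ 34. → (19, 34)
7G: (19, 34) + (54, 39). λ = (39 - 34)/(54 - 19) ≡ 5/35 mod 61. 35⁻¹ ≡ 7 (mod 61), so λ ≡ 35.
  x = λ² - 19 - 54 = 1225 - 73 ≡ 54; y = λ·(19 - 54) - 34 ≡ 22. → (54, 22)
8G: (54, 22) + (54, 39): same x and y₁ ≡ -y₂, so the sum is ∞.
9G: ∞ + (54, 39) = (54, 39) (identity).
10G: tangent at (54, 39): λ = (3·54² + 21)/(2·39) ≡ 46/17. 17⁻¹ ≡ 18 (mod 61), so λ ≡ 46·18 ≡ 35.
  x = λ² - 54 - 54 = 1225 - 108 ≡ 19; y = λ·(54 - 19) - 39 ≡ 27. → (19, 27)
11G: (19, 27) + (54, 39). λ = (39 - 27)/(54 - 19) ≡ 12/35 mod 61. 35⁻¹ ≡ 7 (mod 61) since 35·7 = 245 ≡ 1, so λ ≡ 23.
  x = λ² - 19 - 54 = 529 - 73 ≡ 29; y = λ·(19 - 29) - 27 ≡ 48. → (29, 48)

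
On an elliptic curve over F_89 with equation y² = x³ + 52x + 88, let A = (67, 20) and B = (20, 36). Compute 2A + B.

First 2A:
Repeated addition: build up to 2A.
2A: tangent at (67, 20): λ = (3·67² + 52)/(2·20) ≡ 80/40. 40⁻¹ ≡ 69 (mod 89) since 40·69 = 2760 ≡ 1, so λ ≡ 80·69 ≡ 2.
  x = λ² - 67 - 67 = 4 - 134 ≡ 48; y = λ·(67 - 48) - 20 ≡ 18. → (48, 18)
2A = (48, 18).
Finally 2A + B:
(48, 18) + (20, 36). λ = (36 - 18)/(20 - 48) ≡ 18/61 mod 89. 61⁻¹ ≡ 54 (mod 89) since 61·54 = 3294 ≡ 1, so λ ≡ 82.
  x = λ² - 48 - 20 = 6724 - 68 ≡ 70; y = λ·(48 - 70) - 18 ≡ 47. → (70, 47)

(70, 47)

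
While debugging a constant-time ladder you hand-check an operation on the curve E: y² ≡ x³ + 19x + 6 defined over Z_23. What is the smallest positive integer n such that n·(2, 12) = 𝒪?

10

2P: tangent at (2, 12): λ = (3·2² + 19)/(2·12) ≡ 8/1. 1⁻¹ ≡ 1 (mod 23) since 1·1 = 1 ≡ 1, so λ ≡ 8·1 ≡ 8.
  x = λ² - 2 - 2 = 64 - 4 ≡ 14; y = λ·(2 - 14) - 12 ≡ 7. → (14, 7)
3P: (14, 7) + (2, 12). λ = (12 - 7)/(2 - 14) ≡ 5/11 mod 23. 11⁻¹ ≡ 21 (mod 23) since 11·21 = 231 ≡ 1, so λ ≡ 13.
  x = λ² - 14 - 2 = 169 - 16 ≡ 15; y = λ·(14 - 15) - 7 ≡ 3. → (15, 3)
4P: (15, 3) + (2, 12). λ = (12 - 3)/(2 - 15) ≡ 9/10 mod 23. 10⁻¹ ≡ 7 (mod 23) since 10·7 = 70 ≡ 1, so λ ≡ 17.
  x = λ² - 15 - 2 = 289 - 17 ≡ 19; y = λ·(15 - 19) - 3 ≡ 21. → (19, 21)
5P: (19, 21) + (2, 12). λ = (12 - 21)/(2 - 19) ≡ 14/6 mod 23. 6⁻¹ ≡ 4 (mod 23), so λ ≡ 10.
  x = λ² - 19 - 2 = 100 - 21 ≡ 10; y = λ·(19 - 10) - 21 ≡ 0. → (10, 0)
6P: (10, 0) + (2, 12). λ = (12 - 0)/(2 - 10) ≡ 12/15 mod 23. 15⁻¹ ≡ 20 (mod 23) since 15·20 = 300 ≡ 1, so λ ≡ 10.
  x = λ² - 10 - 2 = 100 - 12 ≡ 19; y = λ·(10 - 19) - 0 ≡ 2. → (19, 2)
7P: (19, 2) + (2, 12). λ = (12 - 2)/(2 - 19) ≡ 10/6 mod 23. 6⁻¹ ≡ 4 (mod 23), so λ ≡ 17.
  x = λ² - 19 - 2 = 289 - 21 ≡ 15; y = λ·(19 - 15) - 2 ≡ 20. → (15, 20)
8P: (15, 20) + (2, 12). λ = (12 - 20)/(2 - 15) ≡ 15/10 mod 23. 10⁻¹ ≡ 7 (mod 23) since 10·7 = 70 ≡ 1, so λ ≡ 13.
  x = λ² - 15 - 2 = 169 - 17 ≡ 14; y = λ·(15 - 14) - 20 ≡ 16. → (14, 16)
9P: (14, 16) + (2, 12). λ = (12 - 16)/(2 - 14) ≡ 19/11 mod 23. 11⁻¹ ≡ 21 (mod 23), so λ ≡ 8.
  x = λ² - 14 - 2 = 64 - 16 ≡ 2; y = λ·(14 - 2) - 16 ≡ 11. → (2, 11)
10P: (2, 11) + (2, 12): same x and y₁ ≡ -y₂, so the sum is 𝒪.
10P = 𝒪, so the order is 10.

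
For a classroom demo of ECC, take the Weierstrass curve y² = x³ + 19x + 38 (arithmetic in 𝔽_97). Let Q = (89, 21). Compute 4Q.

(12, 65)

Double-and-add on 4 = (100)₂. Start with Q = (89, 21) for the leading 1-bit.
double: tangent at (89, 21): λ = (3·89² + 19)/(2·21) ≡ 17/42. 42⁻¹ ≡ 67 (mod 97), so λ ≡ 17·67 ≡ 72.
  x = λ² - 89 - 89 = 5184 - 178 ≡ 59; y = λ·(89 - 59) - 21 ≡ 5. → (59, 5)
double: tangent at (59, 5): λ = (3·59² + 19)/(2·5) ≡ 83/10. 10⁻¹ ≡ 68 (mod 97), so λ ≡ 83·68 ≡ 18.
  x = λ² - 59 - 59 = 324 - 118 ≡ 12; y = λ·(59 - 12) - 5 ≡ 65. → (12, 65)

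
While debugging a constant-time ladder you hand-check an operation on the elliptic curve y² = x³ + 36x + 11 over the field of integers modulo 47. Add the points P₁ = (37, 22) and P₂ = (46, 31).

(12, 3)

(37, 22) + (46, 31). λ = (31 - 22)/(46 - 37) ≡ 9/9 mod 47. 9⁻¹ ≡ 21 (mod 47) since 9·21 = 189 ≡ 1, so λ ≡ 1.
  x = λ² - 37 - 46 = 1 - 83 ≡ 12; y = λ·(37 - 12) - 22 ≡ 3. → (12, 3)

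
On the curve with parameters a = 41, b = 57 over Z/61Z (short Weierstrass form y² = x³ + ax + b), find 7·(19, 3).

(14, 52)

Write G = (19, 3).
Double-and-add on 7 = (111)₂. Start with G = (19, 3) for the leading 1-bit.
double: tangent at (19, 3): λ = (3·19² + 41)/(2·3) ≡ 26/6. 6⁻¹ ≡ 51 (mod 61), so λ ≡ 26·51 ≡ 45.
  x = λ² - 19 - 19 = 2025 - 38 ≡ 35; y = λ·(19 - 35) - 3 ≡ 9. → (35, 9)
add G: (35, 9) + (19, 3). λ = (3 - 9)/(19 - 35) ≡ 55/45 mod 61. 45⁻¹ ≡ 19 (mod 61), so λ ≡ 8.
  x = λ² - 35 - 19 = 64 - 54 ≡ 10; y = λ·(35 - 10) - 9 ≡ 8. → (10, 8)
double: tangent at (10, 8): λ = (3·10² + 41)/(2·8) ≡ 36/16. 16⁻¹ ≡ 42 (mod 61), so λ ≡ 36·42 ≡ 48.
  x = λ² - 10 - 10 = 2304 - 20 ≡ 27; y = λ·(10 - 27) - 8 ≡ 30. → (27, 30)
add G: (27, 30) + (19, 3). λ = (3 - 30)/(19 - 27) ≡ 34/53 mod 61. 53⁻¹ ≡ 38 (mod 61) since 53·38 = 2014 ≡ 1, so λ ≡ 11.
  x = λ² - 27 - 19 = 121 - 46 ≡ 14; y = λ·(27 - 14) - 30 ≡ 52. → (14, 52)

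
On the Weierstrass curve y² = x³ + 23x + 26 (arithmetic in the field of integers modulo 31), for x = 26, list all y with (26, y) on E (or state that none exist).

x³ + 23x + 26 = 18200 ≡ 3 (mod 31).
3 is a non-residue mod 31; no y exists.

none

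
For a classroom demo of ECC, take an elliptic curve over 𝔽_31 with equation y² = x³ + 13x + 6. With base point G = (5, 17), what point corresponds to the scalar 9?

(1, 19)

Double-and-add on 9 = (1001)₂. Start with G = (5, 17) for the leading 1-bit.
double: tangent at (5, 17): λ = (3·5² + 13)/(2·17) ≡ 26/3. 3⁻¹ ≡ 21 (mod 31), so λ ≡ 26·21 ≡ 19.
  x = λ² - 5 - 5 = 361 - 10 ≡ 10; y = λ·(5 - 10) - 17 ≡ 12. → (10, 12)
double: tangent at (10, 12): λ = (3·10² + 13)/(2·12) ≡ 3/24. 24⁻¹ ≡ 22 (mod 31), so λ ≡ 3·22 ≡ 4.
  x = λ² - 10 - 10 = 16 - 20 ≡ 27; y = λ·(10 - 27) - 12 ≡ 13. → (27, 13)
double: tangent at (27, 13): λ = (3·27² + 13)/(2·13) ≡ 30/26. 26⁻¹ ≡ 6 (mod 31), so λ ≡ 30·6 ≡ 25.
  x = λ² - 27 - 27 = 625 - 54 ≡ 13; y = λ·(27 - 13) - 13 ≡ 27. → (13, 27)
add G: (13, 27) + (5, 17). λ = (17 - 27)/(5 - 13) ≡ 21/23 mod 31. 23⁻¹ ≡ 27 (mod 31), so λ ≡ 9.
  x = λ² - 13 - 5 = 81 - 18 ≡ 1; y = λ·(13 - 1) - 27 ≡ 19. → (1, 19)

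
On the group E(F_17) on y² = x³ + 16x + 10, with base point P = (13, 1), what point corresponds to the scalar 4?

(11, 2)

Double-and-add on 4 = (100)₂. Start with P = (13, 1) for the leading 1-bit.
double: tangent at (13, 1): λ = (3·13² + 16)/(2·1) ≡ 13/2. 2⁻¹ ≡ 9 (mod 17), so λ ≡ 13·9 ≡ 15.
  x = λ² - 13 - 13 = 225 - 26 ≡ 12; y = λ·(13 - 12) - 1 ≡ 14. → (12, 14)
double: tangent at (12, 14): λ = (3·12² + 16)/(2·14) ≡ 6/11. 11⁻¹ ≡ 14 (mod 17), so λ ≡ 6·14 ≡ 16.
  x = λ² - 12 - 12 = 256 - 24 ≡ 11; y = λ·(12 - 11) - 14 ≡ 2. → (11, 2)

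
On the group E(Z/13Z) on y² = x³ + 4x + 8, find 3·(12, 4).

Write P = (12, 4).
Repeated addition: build up to 3P.
2P: tangent at (12, 4): λ = (3·12² + 4)/(2·4) ≡ 7/8. 8⁻¹ ≡ 5 (mod 13), so λ ≡ 7·5 ≡ 9.
  x = λ² - 12 - 12 = 81 - 24 ≡ 5; y = λ·(12 - 5) - 4 ≡ 7. → (5, 7)
3P: (5, 7) + (12, 4). λ = (4 - 7)/(12 - 5) ≡ 10/7 mod 13. 7⁻¹ ≡ 2 (mod 13) since 7·2 = 14 ≡ 1, so λ ≡ 7.
  x = λ² - 5 - 12 = 49 - 17 ≡ 6; y = λ·(5 - 6) - 7 ≡ 12. → (6, 12)

(6, 12)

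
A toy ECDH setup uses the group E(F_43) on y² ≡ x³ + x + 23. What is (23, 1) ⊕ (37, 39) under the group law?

(23, 1) + (37, 39). λ = (39 - 1)/(37 - 23) ≡ 38/14 mod 43. 14⁻¹ ≡ 40 (mod 43), so λ ≡ 15.
  x = λ² - 23 - 37 = 225 - 60 ≡ 36; y = λ·(23 - 36) - 1 ≡ 19. → (36, 19)

(36, 19)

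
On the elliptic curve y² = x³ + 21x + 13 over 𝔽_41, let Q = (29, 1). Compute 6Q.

Repeated addition: build up to 6Q.
2Q: tangent at (29, 1): λ = (3·29² + 21)/(2·1) ≡ 2/2. 2⁻¹ ≡ 21 (mod 41), so λ ≡ 2·21 ≡ 1.
  x = λ² - 29 - 29 = 1 - 58 ≡ 25; y = λ·(29 - 25) - 1 ≡ 3. → (25, 3)
3Q: (25, 3) + (29, 1). λ = (1 - 3)/(29 - 25) ≡ 39/4 mod 41. 4⁻¹ ≡ 31 (mod 41), so λ ≡ 20.
  x = λ² - 25 - 29 = 400 - 54 ≡ 18; y = λ·(25 - 18) - 3 ≡ 14. → (18, 14)
4Q: (18, 14) + (29, 1). λ = (1 - 14)/(29 - 18) ≡ 28/11 mod 41. 11⁻¹ ≡ 15 (mod 41), so λ ≡ 10.
  x = λ² - 18 - 29 = 100 - 47 ≡ 12; y = λ·(18 - 12) - 14 ≡ 5. → (12, 5)
5Q: (12, 5) + (29, 1). λ = (1 - 5)/(29 - 12) ≡ 37/17 mod 41. 17⁻¹ ≡ 29 (mod 41), so λ ≡ 7.
  x = λ² - 12 - 29 = 49 - 41 ≡ 8; y = λ·(12 - 8) - 5 ≡ 23. → (8, 23)
6Q: (8, 23) + (29, 1). λ = (1 - 23)/(29 - 8) ≡ 19/21 mod 41. 21⁻¹ ≡ 2 (mod 41) since 21·2 = 42 ≡ 1, so λ ≡ 38.
  x = λ² - 8 - 29 = 1444 - 37 ≡ 13; y = λ·(8 - 13) - 23 ≡ 33. → (13, 33)

(13, 33)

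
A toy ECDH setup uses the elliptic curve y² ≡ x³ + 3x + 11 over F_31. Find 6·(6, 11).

(27, 11)

Write G = (6, 11).
Repeated addition: build up to 6G.
2G: tangent at (6, 11): λ = (3·6² + 3)/(2·11) ≡ 18/22. 22⁻¹ ≡ 24 (mod 31), so λ ≡ 18·24 ≡ 29.
  x = λ² - 6 - 6 = 841 - 12 ≡ 23; y = λ·(6 - 23) - 11 ≡ 23. → (23, 23)
3G: (23, 23) + (6, 11). λ = (11 - 23)/(6 - 23) ≡ 19/14 mod 31. 14⁻¹ ≡ 20 (mod 31) since 14·20 = 280 ≡ 1, so λ ≡ 8.
  x = λ² - 23 - 6 = 64 - 29 ≡ 4; y = λ·(23 - 4) - 23 ≡ 5. → (4, 5)
4G: (4, 5) + (6, 11). λ = (11 - 5)/(6 - 4) ≡ 6/2 mod 31. 2⁻¹ ≡ 16 (mod 31), so λ ≡ 3.
  x = λ² - 4 - 6 = 9 - 10 ≡ 30; y = λ·(4 - 30) - 5 ≡ 10. → (30, 10)
5G: (30, 10) + (6, 11). λ = (11 - 10)/(6 - 30) ≡ 1/7 mod 31. 7⁻¹ ≡ 9 (mod 31) since 7·9 = 63 ≡ 1, so λ ≡ 9.
  x = λ² - 30 - 6 = 81 - 36 ≡ 14; y = λ·(30 - 14) - 10 ≡ 10. → (14, 10)
6G: (14, 10) + (6, 11). λ = (11 - 10)/(6 - 14) ≡ 1/23 mod 31. 23⁻¹ ≡ 27 (mod 31), so λ ≡ 27.
  x = λ² - 14 - 6 = 729 - 20 ≡ 27; y = λ·(14 - 27) - 10 ≡ 11. → (27, 11)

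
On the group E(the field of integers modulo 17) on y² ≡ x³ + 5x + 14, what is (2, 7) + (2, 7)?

(13, 10)

tangent at (2, 7): λ = (3·2² + 5)/(2·7) ≡ 0/14. 14⁻¹ ≡ 11 (mod 17) since 14·11 = 154 ≡ 1, so λ ≡ 0·11 ≡ 0.
  x = λ² - 2 - 2 = 0 - 4 ≡ 13; y = λ·(2 - 13) - 7 ≡ 10. → (13, 10)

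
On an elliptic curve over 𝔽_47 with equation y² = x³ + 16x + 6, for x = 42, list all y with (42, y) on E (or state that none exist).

x³ + 16x + 6 = 74766 ≡ 36 (mod 47).
Square roots of 36 mod 47: 6 and 41 (since 6² = 36 ≡ 36).

6, 41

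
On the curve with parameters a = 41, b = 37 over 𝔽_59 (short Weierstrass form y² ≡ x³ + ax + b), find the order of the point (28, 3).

2P: tangent at (28, 3): λ = (3·28² + 41)/(2·3) ≡ 33/6. 6⁻¹ ≡ 10 (mod 59), so λ ≡ 33·10 ≡ 35.
  x = λ² - 28 - 28 = 1225 - 56 ≡ 48; y = λ·(28 - 48) - 3 ≡ 5. → (48, 5)
3P: (48, 5) + (28, 3). λ = (3 - 5)/(28 - 48) ≡ 57/39 mod 59. 39⁻¹ ≡ 56 (mod 59), so λ ≡ 6.
  x = λ² - 48 - 28 = 36 - 76 ≡ 19; y = λ·(48 - 19) - 5 ≡ 51. → (19, 51)
4P: (19, 51) + (28, 3). λ = (3 - 51)/(28 - 19) ≡ 11/9 mod 59. 9⁻¹ ≡ 46 (mod 59) since 9·46 = 414 ≡ 1, so λ ≡ 34.
  x = λ² - 19 - 28 = 1156 - 47 ≡ 47; y = λ·(19 - 47) - 51 ≡ 0. → (47, 0)
5P: (47, 0) + (28, 3). λ = (3 - 0)/(28 - 47) ≡ 3/40 mod 59. 40⁻¹ ≡ 31 (mod 59), so λ ≡ 34.
  x = λ² - 47 - 28 = 1156 - 75 ≡ 19; y = λ·(47 - 19) - 0 ≡ 8. → (19, 8)
6P: (19, 8) + (28, 3). λ = (3 - 8)/(28 - 19) ≡ 54/9 mod 59. 9⁻¹ ≡ 46 (mod 59), so λ ≡ 6.
  x = λ² - 19 - 28 = 36 - 47 ≡ 48; y = λ·(19 - 48) - 8 ≡ 54. → (48, 54)
7P: (48, 54) + (28, 3). λ = (3 - 54)/(28 - 48) ≡ 8/39 mod 59. 39⁻¹ ≡ 56 (mod 59), so λ ≡ 35.
  x = λ² - 48 - 28 = 1225 - 76 ≡ 28; y = λ·(48 - 28) - 54 ≡ 56. → (28, 56)
8P: (28, 56) + (28, 3): same x and y₁ ≡ -y₂, so the sum is 𝒪.
8P = 𝒪, so the order is 8.

8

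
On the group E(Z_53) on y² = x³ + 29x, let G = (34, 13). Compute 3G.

Repeated addition: build up to 3G.
2G: tangent at (34, 13): λ = (3·34² + 29)/(2·13) ≡ 52/26. 26⁻¹ ≡ 51 (mod 53) since 26·51 = 1326 ≡ 1, so λ ≡ 52·51 ≡ 2.
  x = λ² - 34 - 34 = 4 - 68 ≡ 42; y = λ·(34 - 42) - 13 ≡ 24. → (42, 24)
3G: (42, 24) + (34, 13). λ = (13 - 24)/(34 - 42) ≡ 42/45 mod 53. 45⁻¹ ≡ 33 (mod 53) since 45·33 = 1485 ≡ 1, so λ ≡ 8.
  x = λ² - 42 - 34 = 64 - 76 ≡ 41; y = λ·(42 - 41) - 24 ≡ 37. → (41, 37)

(41, 37)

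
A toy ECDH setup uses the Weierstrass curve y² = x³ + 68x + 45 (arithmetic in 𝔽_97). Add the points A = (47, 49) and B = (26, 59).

(47, 49) + (26, 59). λ = (59 - 49)/(26 - 47) ≡ 10/76 mod 97. 76⁻¹ ≡ 60 (mod 97), so λ ≡ 18.
  x = λ² - 47 - 26 = 324 - 73 ≡ 57; y = λ·(47 - 57) - 49 ≡ 62. → (57, 62)

(57, 62)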